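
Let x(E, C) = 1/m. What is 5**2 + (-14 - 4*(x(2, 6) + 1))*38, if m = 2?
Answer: -735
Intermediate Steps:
x(E, C) = 1/2
5**2 + (-14 - 4*(x(2, 6) + 1))*38 = 5**2 + (-14 - 4*(1/2 + 1))*38 = 25 + (-14 - 4*3/2)*38 = 25 + (-14 - 1*6)*38 = 25 + (-14 - 6)*38 = 25 - 20*38 = 25 - 760 = -735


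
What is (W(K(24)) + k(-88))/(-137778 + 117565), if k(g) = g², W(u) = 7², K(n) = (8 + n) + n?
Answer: -7793/20213 ≈ -0.38554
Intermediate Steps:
K(n) = 8 + 2*n
W(u) = 49
(W(K(24)) + k(-88))/(-137778 + 117565) = (49 + (-88)²)/(-137778 + 117565) = (49 + 7744)/(-20213) = 7793*(-1/20213) = -7793/20213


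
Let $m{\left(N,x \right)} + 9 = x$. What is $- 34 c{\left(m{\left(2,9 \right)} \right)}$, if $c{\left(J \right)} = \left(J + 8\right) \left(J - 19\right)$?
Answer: $5168$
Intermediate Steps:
$m{\left(N,x \right)} = -9 + x$
$c{\left(J \right)} = \left(-19 + J\right) \left(8 + J\right)$ ($c{\left(J \right)} = \left(8 + J\right) \left(-19 + J\right) = \left(-19 + J\right) \left(8 + J\right)$)
$- 34 c{\left(m{\left(2,9 \right)} \right)} = - 34 \left(-152 + \left(-9 + 9\right)^{2} - 11 \left(-9 + 9\right)\right) = - 34 \left(-152 + 0^{2} - 0\right) = - 34 \left(-152 + 0 + 0\right) = \left(-34\right) \left(-152\right) = 5168$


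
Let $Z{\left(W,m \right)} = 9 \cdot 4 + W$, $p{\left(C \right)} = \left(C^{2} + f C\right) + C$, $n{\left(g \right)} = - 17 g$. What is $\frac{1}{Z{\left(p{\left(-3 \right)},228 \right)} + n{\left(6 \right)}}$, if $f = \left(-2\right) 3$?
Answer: $- \frac{1}{42} \approx -0.02381$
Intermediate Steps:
$f = -6$
$p{\left(C \right)} = C^{2} - 5 C$ ($p{\left(C \right)} = \left(C^{2} - 6 C\right) + C = C^{2} - 5 C$)
$Z{\left(W,m \right)} = 36 + W$
$\frac{1}{Z{\left(p{\left(-3 \right)},228 \right)} + n{\left(6 \right)}} = \frac{1}{\left(36 - 3 \left(-5 - 3\right)\right) - 102} = \frac{1}{\left(36 - -24\right) - 102} = \frac{1}{\left(36 + 24\right) - 102} = \frac{1}{60 - 102} = \frac{1}{-42} = - \frac{1}{42}$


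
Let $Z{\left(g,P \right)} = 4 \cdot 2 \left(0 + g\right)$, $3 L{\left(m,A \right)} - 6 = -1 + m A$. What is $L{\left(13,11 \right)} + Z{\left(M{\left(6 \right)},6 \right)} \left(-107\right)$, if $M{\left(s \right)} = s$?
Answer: $- \frac{15260}{3} \approx -5086.7$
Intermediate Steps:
$L{\left(m,A \right)} = \frac{5}{3} + \frac{A m}{3}$ ($L{\left(m,A \right)} = 2 + \frac{-1 + m A}{3} = 2 + \frac{-1 + A m}{3} = 2 + \left(- \frac{1}{3} + \frac{A m}{3}\right) = \frac{5}{3} + \frac{A m}{3}$)
$Z{\left(g,P \right)} = 8 g$
$L{\left(13,11 \right)} + Z{\left(M{\left(6 \right)},6 \right)} \left(-107\right) = \left(\frac{5}{3} + \frac{1}{3} \cdot 11 \cdot 13\right) + 8 \cdot 6 \left(-107\right) = \left(\frac{5}{3} + \frac{143}{3}\right) + 48 \left(-107\right) = \frac{148}{3} - 5136 = - \frac{15260}{3}$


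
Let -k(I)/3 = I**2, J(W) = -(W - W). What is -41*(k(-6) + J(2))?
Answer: 4428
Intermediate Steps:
J(W) = 0 (J(W) = -1*0 = 0)
k(I) = -3*I**2
-41*(k(-6) + J(2)) = -41*(-3*(-6)**2 + 0) = -41*(-3*36 + 0) = -41*(-108 + 0) = -41*(-108) = 4428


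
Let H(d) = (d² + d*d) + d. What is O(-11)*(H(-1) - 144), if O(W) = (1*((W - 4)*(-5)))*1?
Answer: -10725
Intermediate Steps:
H(d) = d + 2*d² (H(d) = (d² + d²) + d = 2*d² + d = d + 2*d²)
O(W) = 20 - 5*W (O(W) = (1*((-4 + W)*(-5)))*1 = (1*(20 - 5*W))*1 = (20 - 5*W)*1 = 20 - 5*W)
O(-11)*(H(-1) - 144) = (20 - 5*(-11))*(-(1 + 2*(-1)) - 144) = (20 + 55)*(-(1 - 2) - 144) = 75*(-1*(-1) - 144) = 75*(1 - 144) = 75*(-143) = -10725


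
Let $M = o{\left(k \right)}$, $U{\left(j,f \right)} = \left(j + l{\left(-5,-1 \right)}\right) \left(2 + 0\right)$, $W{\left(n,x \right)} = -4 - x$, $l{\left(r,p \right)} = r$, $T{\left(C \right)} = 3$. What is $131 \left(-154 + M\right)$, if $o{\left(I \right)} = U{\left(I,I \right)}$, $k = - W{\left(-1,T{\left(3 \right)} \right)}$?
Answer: $-19650$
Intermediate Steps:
$U{\left(j,f \right)} = -10 + 2 j$ ($U{\left(j,f \right)} = \left(j - 5\right) \left(2 + 0\right) = \left(-5 + j\right) 2 = -10 + 2 j$)
$k = 7$ ($k = - (-4 - 3) = \left(-1\right) \left(-7\right) = 7$)
$o{\left(I \right)} = -10 + 2 I$
$M = 4$ ($M = -10 + 2 \cdot 7 = -10 + 14 = 4$)
$131 \left(-154 + M\right) = 131 \left(-154 + 4\right) = 131 \left(-150\right) = -19650$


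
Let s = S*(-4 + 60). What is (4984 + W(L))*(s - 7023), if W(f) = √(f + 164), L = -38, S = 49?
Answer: -21326536 - 12837*√14 ≈ -2.1375e+7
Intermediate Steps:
W(f) = √(164 + f)
s = 2744 (s = 49*(-4 + 60) = 49*56 = 2744)
(4984 + W(L))*(s - 7023) = (4984 + √(164 - 38))*(2744 - 7023) = (4984 + √126)*(-4279) = (4984 + 3*√14)*(-4279) = -21326536 - 12837*√14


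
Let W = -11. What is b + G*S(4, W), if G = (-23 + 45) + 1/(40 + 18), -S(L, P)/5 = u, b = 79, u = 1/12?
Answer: 48599/696 ≈ 69.826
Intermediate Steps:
u = 1/12 (u = 1*(1/12) = 1/12 ≈ 0.083333)
S(L, P) = -5/12 (S(L, P) = -5*1/12 = -5/12)
G = 1277/58 (G = 22 + 1/58 = 1277/58 ≈ 22.017)
b + G*S(4, W) = 79 + (1277/58)*(-5/12) = 79 - 6385/696 = 48599/696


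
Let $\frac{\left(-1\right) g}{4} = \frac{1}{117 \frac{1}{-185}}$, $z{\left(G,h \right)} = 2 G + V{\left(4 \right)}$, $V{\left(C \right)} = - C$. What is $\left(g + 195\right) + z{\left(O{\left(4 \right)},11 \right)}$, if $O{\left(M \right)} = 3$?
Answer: $\frac{23789}{117} \approx 203.32$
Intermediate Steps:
$z{\left(G,h \right)} = -4 + 2 G$ ($z{\left(G,h \right)} = 2 G - 4 = -4 + 2 G$)
$g = \frac{740}{117}$ ($g = - \frac{4}{117 \frac{1}{-185}} = - \frac{4}{117 \left(- \frac{1}{185}\right)} = - \frac{4}{- \frac{117}{185}} = \left(-4\right) \left(- \frac{185}{117}\right) = \frac{740}{117} \approx 6.3248$)
$\left(g + 195\right) + z{\left(O{\left(4 \right)},11 \right)} = \left(\frac{740}{117} + 195\right) + \left(-4 + 2 \cdot 3\right) = \frac{23555}{117} + \left(-4 + 6\right) = \frac{23555}{117} + 2 = \frac{23789}{117}$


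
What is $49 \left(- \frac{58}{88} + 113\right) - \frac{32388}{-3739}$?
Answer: $\frac{907037045}{164516} \approx 5513.4$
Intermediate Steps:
$49 \left(- \frac{58}{88} + 113\right) - \frac{32388}{-3739} = 49 \left(\left(-58\right) \frac{1}{88} + 113\right) - 32388 \left(- \frac{1}{3739}\right) = 49 \left(- \frac{29}{44} + 113\right) - - \frac{32388}{3739} = 49 \cdot \frac{4943}{44} + \frac{32388}{3739} = \frac{242207}{44} + \frac{32388}{3739} = \frac{907037045}{164516}$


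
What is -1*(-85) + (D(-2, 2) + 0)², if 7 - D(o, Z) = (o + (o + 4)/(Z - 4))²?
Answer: 89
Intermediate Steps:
D(o, Z) = 7 - (o + (4 + o)/(-4 + Z))² (D(o, Z) = 7 - (o + (o + 4)/(Z - 4))² = 7 - (o + (4 + o)/(-4 + Z))²)
-1*(-85) + (D(-2, 2) + 0)² = -1*(-85) + ((7 - (4 - 3*(-2) + 2*(-2))²/(-4 + 2)²) + 0)² = 85 + ((7 - 1*(4 + 6 - 4)²/(-2)²) + 0)² = 85 + ((7 - 1*¼*6²) + 0)² = 85 + ((7 - 1*¼*36) + 0)² = 85 + ((7 - 9) + 0)² = 85 + (-2 + 0)² = 85 + (-2)² = 85 + 4 = 89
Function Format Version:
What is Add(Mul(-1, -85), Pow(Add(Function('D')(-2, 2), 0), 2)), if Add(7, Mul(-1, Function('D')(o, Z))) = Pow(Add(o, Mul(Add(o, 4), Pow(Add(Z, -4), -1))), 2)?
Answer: 89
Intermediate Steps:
Function('D')(o, Z) = Add(7, Mul(-1, Pow(Add(o, Mul(Pow(Add(-4, Z), -1), Add(4, o))), 2))) (Function('D')(o, Z) = Add(7, Mul(-1, Pow(Add(o, Mul(Add(o, 4), Pow(Add(Z, -4), -1))), 2))) = Add(7, Mul(-1, Pow(Add(o, Mul(Add(4, o), Pow(Add(-4, Z), -1))), 2))) = Add(7, Mul(-1, Pow(Add(o, Mul(Pow(Add(-4, Z), -1), Add(4, o))), 2))))
Add(Mul(-1, -85), Pow(Add(Function('D')(-2, 2), 0), 2)) = Add(Mul(-1, -85), Pow(Add(Add(7, Mul(-1, Pow(Add(-4, 2), -2), Pow(Add(4, Mul(-3, -2), Mul(2, -2)), 2))), 0), 2)) = Add(85, Pow(Add(Add(7, Mul(-1, Pow(-2, -2), Pow(Add(4, 6, -4), 2))), 0), 2)) = Add(85, Pow(Add(Add(7, Mul(-1, Rational(1, 4), Pow(6, 2))), 0), 2)) = Add(85, Pow(Add(Add(7, Mul(-1, Rational(1, 4), 36)), 0), 2)) = Add(85, Pow(Add(Add(7, -9), 0), 2)) = Add(85, Pow(Add(-2, 0), 2)) = Add(85, Pow(-2, 2)) = Add(85, 4) = 89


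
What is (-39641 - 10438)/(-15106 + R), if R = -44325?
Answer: 50079/59431 ≈ 0.84264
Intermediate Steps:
(-39641 - 10438)/(-15106 + R) = (-39641 - 10438)/(-15106 - 44325) = -50079/(-59431) = -50079*(-1/59431) = 50079/59431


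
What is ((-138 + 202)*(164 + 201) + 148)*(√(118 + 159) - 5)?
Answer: -117540 + 23508*√277 ≈ 2.7371e+5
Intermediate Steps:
((-138 + 202)*(164 + 201) + 148)*(√(118 + 159) - 5) = (64*365 + 148)*(√277 - 5) = (23360 + 148)*(-5 + √277) = 23508*(-5 + √277) = -117540 + 23508*√277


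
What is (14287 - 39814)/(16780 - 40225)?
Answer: 8509/7815 ≈ 1.0888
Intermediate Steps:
(14287 - 39814)/(16780 - 40225) = -25527/(-23445) = -25527*(-1/23445) = 8509/7815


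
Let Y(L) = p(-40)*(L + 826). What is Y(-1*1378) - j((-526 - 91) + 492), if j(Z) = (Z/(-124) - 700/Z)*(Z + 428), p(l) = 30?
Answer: -11508591/620 ≈ -18562.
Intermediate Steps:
j(Z) = (428 + Z)*(-700/Z - Z/124) (j(Z) = (Z*(-1/124) - 700/Z)*(428 + Z) = (-Z/124 - 700/Z)*(428 + Z) = (-700/Z - Z/124)*(428 + Z) = (428 + Z)*(-700/Z - Z/124))
Y(L) = 24780 + 30*L (Y(L) = 30*(L + 826) = 30*(826 + L) = 24780 + 30*L)
Y(-1*1378) - j((-526 - 91) + 492) = (24780 + 30*(-1*1378)) - (-37150400 - ((-526 - 91) + 492)*(86800 + ((-526 - 91) + 492)² + 428*((-526 - 91) + 492)))/(124*((-526 - 91) + 492)) = (24780 + 30*(-1378)) - (-37150400 - (-617 + 492)*(86800 + (-617 + 492)² + 428*(-617 + 492)))/(124*(-617 + 492)) = (24780 - 41340) - (-37150400 - 1*(-125)*(86800 + (-125)² + 428*(-125)))/(124*(-125)) = -16560 - (-1)*(-37150400 - 1*(-125)*(86800 + 15625 - 53500))/(124*125) = -16560 - (-1)*(-37150400 - 1*(-125)*48925)/(124*125) = -16560 - (-1)*(-37150400 + 6115625)/(124*125) = -16560 - (-1)*(-31034775)/(124*125) = -16560 - 1*1241391/620 = -16560 - 1241391/620 = -11508591/620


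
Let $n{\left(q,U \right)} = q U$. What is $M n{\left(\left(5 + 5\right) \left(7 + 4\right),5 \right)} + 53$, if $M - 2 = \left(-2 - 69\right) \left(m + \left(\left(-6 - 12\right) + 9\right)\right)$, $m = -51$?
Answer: $2344153$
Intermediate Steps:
$n{\left(q,U \right)} = U q$
$M = 4262$ ($M = 2 + \left(-2 - 69\right) \left(-51 + \left(\left(-6 - 12\right) + 9\right)\right) = 2 - 71 \left(-51 + \left(-18 + 9\right)\right) = 2 - 71 \left(-51 - 9\right) = 2 - -4260 = 2 + 4260 = 4262$)
$M n{\left(\left(5 + 5\right) \left(7 + 4\right),5 \right)} + 53 = 4262 \cdot 5 \left(5 + 5\right) \left(7 + 4\right) + 53 = 4262 \cdot 5 \cdot 10 \cdot 11 + 53 = 4262 \cdot 5 \cdot 110 + 53 = 4262 \cdot 550 + 53 = 2344100 + 53 = 2344153$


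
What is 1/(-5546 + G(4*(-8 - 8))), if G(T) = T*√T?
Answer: -2773/15510130 + 128*I/7755065 ≈ -0.00017879 + 1.6505e-5*I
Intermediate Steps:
G(T) = T^(3/2)
1/(-5546 + G(4*(-8 - 8))) = 1/(-5546 + (4*(-8 - 8))^(3/2)) = 1/(-5546 + (4*(-16))^(3/2)) = 1/(-5546 + (-64)^(3/2)) = 1/(-5546 - 512*I) = (-5546 + 512*I)/31020260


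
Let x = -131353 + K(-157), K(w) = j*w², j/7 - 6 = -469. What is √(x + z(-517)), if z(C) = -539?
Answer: I*√80019301 ≈ 8945.3*I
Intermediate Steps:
j = -3241 (j = 42 + 7*(-469) = 42 - 3283 = -3241)
K(w) = -3241*w²
x = -80018762 (x = -131353 - 3241*(-157)² = -131353 - 3241*24649 = -131353 - 79887409 = -80018762)
√(x + z(-517)) = √(-80018762 - 539) = √(-80019301) = I*√80019301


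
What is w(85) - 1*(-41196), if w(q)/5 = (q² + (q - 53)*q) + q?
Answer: 91346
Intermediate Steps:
w(q) = 5*q + 5*q² + 5*q*(-53 + q) (w(q) = 5*((q² + (q - 53)*q) + q) = 5*((q² + (-53 + q)*q) + q) = 5*((q² + q*(-53 + q)) + q) = 5*(q + q² + q*(-53 + q)) = 5*q + 5*q² + 5*q*(-53 + q))
w(85) - 1*(-41196) = 10*85*(-26 + 85) - 1*(-41196) = 10*85*59 + 41196 = 50150 + 41196 = 91346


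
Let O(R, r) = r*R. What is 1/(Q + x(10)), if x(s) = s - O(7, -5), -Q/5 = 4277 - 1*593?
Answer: -1/18375 ≈ -5.4422e-5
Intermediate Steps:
Q = -18420 (Q = -5*(4277 - 1*593) = -5*(4277 - 593) = -5*3684 = -18420)
O(R, r) = R*r
x(s) = 35 + s (x(s) = s - 7*(-5) = s - 1*(-35) = s + 35 = 35 + s)
1/(Q + x(10)) = 1/(-18420 + (35 + 10)) = 1/(-18420 + 45) = 1/(-18375) = -1/18375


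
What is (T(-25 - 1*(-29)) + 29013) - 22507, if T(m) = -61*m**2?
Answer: 5530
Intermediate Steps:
(T(-25 - 1*(-29)) + 29013) - 22507 = (-61*(-25 - 1*(-29))**2 + 29013) - 22507 = (-61*(-25 + 29)**2 + 29013) - 22507 = (-61*4**2 + 29013) - 22507 = (-61*16 + 29013) - 22507 = (-976 + 29013) - 22507 = 28037 - 22507 = 5530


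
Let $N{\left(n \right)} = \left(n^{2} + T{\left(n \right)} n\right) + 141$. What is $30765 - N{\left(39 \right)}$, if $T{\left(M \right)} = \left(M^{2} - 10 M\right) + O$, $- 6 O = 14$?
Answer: $-14915$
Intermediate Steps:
$O = - \frac{7}{3}$ ($O = \left(- \frac{1}{6}\right) 14 = - \frac{7}{3} \approx -2.3333$)
$T{\left(M \right)} = - \frac{7}{3} + M^{2} - 10 M$ ($T{\left(M \right)} = \left(M^{2} - 10 M\right) - \frac{7}{3} = - \frac{7}{3} + M^{2} - 10 M$)
$N{\left(n \right)} = 141 + n^{2} + n \left(- \frac{7}{3} + n^{2} - 10 n\right)$ ($N{\left(n \right)} = \left(n^{2} + \left(- \frac{7}{3} + n^{2} - 10 n\right) n\right) + 141 = \left(n^{2} + n \left(- \frac{7}{3} + n^{2} - 10 n\right)\right) + 141 = 141 + n^{2} + n \left(- \frac{7}{3} + n^{2} - 10 n\right)$)
$30765 - N{\left(39 \right)} = 30765 - \left(141 + 39^{3} - 9 \cdot 39^{2} - 91\right) = 30765 - \left(141 + 59319 - 13689 - 91\right) = 30765 - 45680 = -14915$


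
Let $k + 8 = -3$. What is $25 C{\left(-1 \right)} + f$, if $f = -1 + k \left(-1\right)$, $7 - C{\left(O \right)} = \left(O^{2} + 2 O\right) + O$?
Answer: $235$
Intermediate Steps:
$k = -11$ ($k = -8 - 3 = -11$)
$C{\left(O \right)} = 7 - O^{2} - 3 O$ ($C{\left(O \right)} = 7 - \left(\left(O^{2} + 2 O\right) + O\right) = 7 - \left(O^{2} + 3 O\right) = 7 - O^{2} - 3 O$)
$f = 10$ ($f = -1 - -11 = -1 + 11 = 10$)
$25 C{\left(-1 \right)} + f = 25 \left(7 - \left(-1\right)^{2} - -3\right) + 10 = 25 \left(7 - 1 + 3\right) + 10 = 25 \cdot 9 + 10 = 225 + 10 = 235$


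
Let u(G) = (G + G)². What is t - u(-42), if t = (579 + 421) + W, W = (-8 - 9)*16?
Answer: -6328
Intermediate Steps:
W = -272 (W = -17*16 = -272)
t = 728 (t = (579 + 421) - 272 = 1000 - 272 = 728)
u(G) = 4*G² (u(G) = (2*G)² = 4*G²)
t - u(-42) = 728 - 4*(-42)² = 728 - 4*1764 = 728 - 1*7056 = 728 - 7056 = -6328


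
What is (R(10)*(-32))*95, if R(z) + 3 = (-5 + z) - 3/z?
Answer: -5168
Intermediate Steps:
R(z) = -8 + z - 3/z (R(z) = -3 + ((-5 + z) - 3/z) = -3 + (-5 + z - 3/z) = -8 + z - 3/z)
(R(10)*(-32))*95 = ((-8 + 10 - 3/10)*(-32))*95 = ((17/10)*(-32))*95 = -272/5*95 = -5168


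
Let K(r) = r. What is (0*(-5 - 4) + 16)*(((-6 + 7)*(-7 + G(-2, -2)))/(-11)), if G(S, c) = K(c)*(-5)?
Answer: -48/11 ≈ -4.3636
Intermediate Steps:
G(S, c) = -5*c (G(S, c) = c*(-5) = -5*c)
(0*(-5 - 4) + 16)*(((-6 + 7)*(-7 + G(-2, -2)))/(-11)) = (0*(-5 - 4) + 16)*(((-6 + 7)*(-7 - 5*(-2)))/(-11)) = (0*(-9) + 16)*((1*(-7 + 10))*(-1/11)) = (0 + 16)*((1*3)*(-1/11)) = 16*(3*(-1/11)) = 16*(-3/11) = -48/11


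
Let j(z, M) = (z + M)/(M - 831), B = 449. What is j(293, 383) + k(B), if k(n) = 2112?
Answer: 236375/112 ≈ 2110.5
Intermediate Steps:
j(z, M) = (M + z)/(-831 + M)
j(293, 383) + k(B) = (383 + 293)/(-831 + 383) + 2112 = 676/(-448) + 2112 = -1/448*676 + 2112 = -169/112 + 2112 = 236375/112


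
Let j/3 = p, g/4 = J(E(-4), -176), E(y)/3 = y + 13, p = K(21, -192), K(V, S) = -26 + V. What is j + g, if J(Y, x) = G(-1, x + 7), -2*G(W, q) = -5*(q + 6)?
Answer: -1645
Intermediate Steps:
p = -5 (p = -26 + 21 = -5)
E(y) = 39 + 3*y (E(y) = 3*(y + 13) = 3*(13 + y) = 39 + 3*y)
G(W, q) = 15 + 5*q/2 (G(W, q) = -(-5)*(q + 6)/2 = -(-5)*(6 + q)/2 = -(-30 - 5*q)/2 = 15 + 5*q/2)
J(Y, x) = 65/2 + 5*x/2 (J(Y, x) = 15 + 5*(x + 7)/2 = 15 + 5*(7 + x)/2 = 15 + (35/2 + 5*x/2) = 65/2 + 5*x/2)
g = -1630 (g = 4*(65/2 + (5/2)*(-176)) = 4*(65/2 - 440) = 4*(-815/2) = -1630)
j = -15 (j = 3*(-5) = -15)
j + g = -15 - 1630 = -1645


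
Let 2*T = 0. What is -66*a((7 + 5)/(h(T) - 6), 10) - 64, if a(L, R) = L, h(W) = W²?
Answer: 68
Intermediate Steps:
T = 0 (T = (½)*0 = 0)
-66*a((7 + 5)/(h(T) - 6), 10) - 64 = -66*(7 + 5)/(0² - 6) - 64 = -792/(0 - 6) - 64 = -792/(-6) - 64 = -792*(-1)/6 - 64 = -66*(-2) - 64 = 132 - 64 = 68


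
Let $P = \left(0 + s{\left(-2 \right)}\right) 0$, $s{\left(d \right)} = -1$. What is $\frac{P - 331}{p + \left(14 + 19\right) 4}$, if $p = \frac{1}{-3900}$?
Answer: $- \frac{1290900}{514799} \approx -2.5076$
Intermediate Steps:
$p = - \frac{1}{3900} \approx -0.00025641$
$P = 0$ ($P = \left(0 - 1\right) 0 = \left(-1\right) 0 = 0$)
$\frac{P - 331}{p + \left(14 + 19\right) 4} = \frac{0 - 331}{- \frac{1}{3900} + \left(14 + 19\right) 4} = - \frac{331}{- \frac{1}{3900} + 33 \cdot 4} = - \frac{331}{- \frac{1}{3900} + 132} = - \frac{331}{\frac{514799}{3900}} = \left(-331\right) \frac{3900}{514799} = - \frac{1290900}{514799}$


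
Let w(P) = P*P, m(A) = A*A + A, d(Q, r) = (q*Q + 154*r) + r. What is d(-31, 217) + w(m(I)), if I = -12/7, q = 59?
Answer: 76369806/2401 ≈ 31808.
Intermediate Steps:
d(Q, r) = 59*Q + 155*r (d(Q, r) = (59*Q + 154*r) + r = 59*Q + 155*r)
I = -12/7 (I = -12*⅐ = -12/7 ≈ -1.7143)
m(A) = A + A² (m(A) = A² + A = A + A²)
w(P) = P²
d(-31, 217) + w(m(I)) = (59*(-31) + 155*217) + (-12*(1 - 12/7)/7)² = (-1829 + 33635) + (-12/7*(-5/7))² = 31806 + (60/49)² = 31806 + 3600/2401 = 76369806/2401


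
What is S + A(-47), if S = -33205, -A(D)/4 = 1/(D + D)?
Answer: -1560633/47 ≈ -33205.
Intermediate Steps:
A(D) = -2/D (A(D) = -4/(D + D) = -4*1/(2*D) = -2/D)
S + A(-47) = -33205 - 2/(-47) = -33205 - 2*(-1/47) = -33205 + 2/47 = -1560633/47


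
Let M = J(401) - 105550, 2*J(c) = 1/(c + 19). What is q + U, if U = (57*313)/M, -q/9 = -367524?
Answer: 15435194615676/4666421 ≈ 3.3077e+6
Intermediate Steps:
q = 3307716 (q = -9*(-367524) = 3307716)
J(c) = 1/(2*(19 + c)) (J(c) = 1/(2*(c + 19)) = 1/(2*(19 + c)))
M = -88661999/840 (M = 1/(2*(19 + 401)) - 105550 = (½)/420 - 105550 = (½)*(1/420) - 105550 = 1/840 - 105550 = -88661999/840 ≈ -1.0555e+5)
U = -788760/4666421 (U = (57*313)/(-88661999/840) = 17841*(-840/88661999) = -788760/4666421 ≈ -0.16903)
q + U = 3307716 - 788760/4666421 = 15435194615676/4666421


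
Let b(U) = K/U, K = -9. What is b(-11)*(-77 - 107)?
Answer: -1656/11 ≈ -150.55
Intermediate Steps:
b(U) = -9/U
b(-11)*(-77 - 107) = (-9/(-11))*(-77 - 107) = -9*(-1/11)*(-184) = (9/11)*(-184) = -1656/11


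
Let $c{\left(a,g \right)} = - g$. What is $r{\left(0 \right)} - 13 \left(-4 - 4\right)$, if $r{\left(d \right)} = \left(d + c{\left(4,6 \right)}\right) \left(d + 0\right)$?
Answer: $104$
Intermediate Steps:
$r{\left(d \right)} = d \left(-6 + d\right)$ ($r{\left(d \right)} = \left(d - 6\right) \left(d + 0\right) = \left(d - 6\right) d = \left(-6 + d\right) d = d \left(-6 + d\right)$)
$r{\left(0 \right)} - 13 \left(-4 - 4\right) = 0 \left(-6 + 0\right) - 13 \left(-4 - 4\right) = 0 \left(-6\right) - 13 \left(-4 - 4\right) = 0 - -104 = 0 + 104 = 104$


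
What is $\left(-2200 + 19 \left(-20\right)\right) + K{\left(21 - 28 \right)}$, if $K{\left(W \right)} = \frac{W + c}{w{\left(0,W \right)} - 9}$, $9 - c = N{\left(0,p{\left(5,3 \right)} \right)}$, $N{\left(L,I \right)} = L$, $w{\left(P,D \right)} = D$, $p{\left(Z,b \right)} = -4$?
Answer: $- \frac{20641}{8} \approx -2580.1$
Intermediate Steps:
$c = 9$ ($c = 9 - 0 = 9 + 0 = 9$)
$K{\left(W \right)} = \frac{9 + W}{-9 + W}$ ($K{\left(W \right)} = \frac{W + 9}{W - 9} = \frac{9 + W}{-9 + W}$)
$\left(-2200 + 19 \left(-20\right)\right) + K{\left(21 - 28 \right)} = \left(-2200 + 19 \left(-20\right)\right) + \frac{9 + \left(21 - 28\right)}{-9 + \left(21 - 28\right)} = \left(-2200 - 380\right) + \frac{9 + \left(21 - 28\right)}{-9 + \left(21 - 28\right)} = -2580 + \frac{9 - 7}{-9 - 7} = -2580 + \frac{1}{-16} \cdot 2 = -2580 - \frac{1}{8} = - \frac{20641}{8}$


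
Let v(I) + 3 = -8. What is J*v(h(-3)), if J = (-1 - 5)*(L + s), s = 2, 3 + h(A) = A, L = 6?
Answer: 528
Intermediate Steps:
h(A) = -3 + A
v(I) = -11 (v(I) = -3 - 8 = -11)
J = -48 (J = (-1 - 5)*(6 + 2) = -6*8 = -48)
J*v(h(-3)) = -48*(-11) = 528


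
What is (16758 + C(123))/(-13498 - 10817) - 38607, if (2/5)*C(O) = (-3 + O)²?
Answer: -312927321/8105 ≈ -38609.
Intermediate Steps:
C(O) = 5*(-3 + O)²/2
(16758 + C(123))/(-13498 - 10817) - 38607 = (16758 + 5*(-3 + 123)²/2)/(-13498 - 10817) - 38607 = (16758 + (5/2)*120²)/(-24315) - 38607 = (16758 + (5/2)*14400)*(-1/24315) - 38607 = (16758 + 36000)*(-1/24315) - 38607 = 52758*(-1/24315) - 38607 = -17586/8105 - 38607 = -312927321/8105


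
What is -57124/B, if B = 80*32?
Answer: -14281/640 ≈ -22.314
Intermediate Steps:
B = 2560
-57124/B = -57124/2560 = -57124*1/2560 = -14281/640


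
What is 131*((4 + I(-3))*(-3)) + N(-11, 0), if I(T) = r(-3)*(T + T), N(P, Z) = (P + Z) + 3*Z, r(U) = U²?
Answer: 19639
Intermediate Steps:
N(P, Z) = P + 4*Z
I(T) = 18*T (I(T) = (-3)²*(T + T) = 9*(2*T) = 18*T)
131*((4 + I(-3))*(-3)) + N(-11, 0) = 131*((4 + 18*(-3))*(-3)) + (-11 + 4*0) = 131*((4 - 54)*(-3)) + (-11 + 0) = 131*(-50*(-3)) - 11 = 131*150 - 11 = 19650 - 11 = 19639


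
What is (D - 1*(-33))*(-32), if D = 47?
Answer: -2560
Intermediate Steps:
(D - 1*(-33))*(-32) = (47 - 1*(-33))*(-32) = (47 + 33)*(-32) = 80*(-32) = -2560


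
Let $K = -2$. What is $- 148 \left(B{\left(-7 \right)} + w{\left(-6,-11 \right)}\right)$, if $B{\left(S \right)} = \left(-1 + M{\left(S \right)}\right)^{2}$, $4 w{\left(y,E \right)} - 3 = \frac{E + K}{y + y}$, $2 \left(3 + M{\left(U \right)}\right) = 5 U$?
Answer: $- \frac{822769}{12} \approx -68564.0$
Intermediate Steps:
$M{\left(U \right)} = -3 + \frac{5 U}{2}$
$w{\left(y,E \right)} = \frac{3}{4} + \frac{-2 + E}{8 y}$ ($w{\left(y,E \right)} = \frac{3}{4} + \frac{\left(E - 2\right) \frac{1}{y + y}}{4} = \frac{3}{4} + \frac{\left(-2 + E\right) \frac{1}{2 y}}{4} = \frac{3}{4} + \frac{\frac{1}{2} \frac{1}{y} \left(-2 + E\right)}{4} = \frac{3}{4} + \frac{-2 + E}{8 y}$)
$B{\left(S \right)} = \left(-4 + \frac{5 S}{2}\right)^{2}$ ($B{\left(S \right)} = \left(-1 + \left(-3 + \frac{5 S}{2}\right)\right)^{2} = \left(-4 + \frac{5 S}{2}\right)^{2}$)
$- 148 \left(B{\left(-7 \right)} + w{\left(-6,-11 \right)}\right) = - 148 \left(\frac{\left(-8 + 5 \left(-7\right)\right)^{2}}{4} + \frac{-2 - 11 + 6 \left(-6\right)}{8 \left(-6\right)}\right) = - 148 \left(\frac{\left(-8 - 35\right)^{2}}{4} + \frac{1}{8} \left(- \frac{1}{6}\right) \left(-2 - 11 - 36\right)\right) = - 148 \left(\frac{\left(-43\right)^{2}}{4} + \frac{1}{8} \left(- \frac{1}{6}\right) \left(-49\right)\right) = - 148 \left(\frac{1}{4} \cdot 1849 + \frac{49}{48}\right) = - 148 \left(\frac{1849}{4} + \frac{49}{48}\right) = \left(-148\right) \frac{22237}{48} = - \frac{822769}{12}$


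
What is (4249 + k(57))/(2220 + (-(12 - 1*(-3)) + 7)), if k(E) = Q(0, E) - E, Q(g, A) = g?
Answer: 1048/553 ≈ 1.8951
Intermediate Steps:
k(E) = -E (k(E) = 0 - E = -E)
(4249 + k(57))/(2220 + (-(12 - 1*(-3)) + 7)) = (4249 - 1*57)/(2220 + (-(12 - 1*(-3)) + 7)) = (4249 - 57)/(2220 + (-(12 + 3) + 7)) = 4192/(2220 + (-1*15 + 7)) = 4192/(2220 + (-15 + 7)) = 4192/(2220 - 8) = 4192/2212 = 4192*(1/2212) = 1048/553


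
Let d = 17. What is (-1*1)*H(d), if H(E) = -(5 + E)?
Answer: 22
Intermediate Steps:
H(E) = -5 - E
(-1*1)*H(d) = (-1*1)*(-5 - 1*17) = -(-5 - 17) = -1*(-22) = 22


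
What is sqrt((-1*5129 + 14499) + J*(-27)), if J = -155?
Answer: sqrt(13555) ≈ 116.43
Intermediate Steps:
sqrt((-1*5129 + 14499) + J*(-27)) = sqrt((-1*5129 + 14499) - 155*(-27)) = sqrt((-5129 + 14499) + 4185) = sqrt(9370 + 4185) = sqrt(13555)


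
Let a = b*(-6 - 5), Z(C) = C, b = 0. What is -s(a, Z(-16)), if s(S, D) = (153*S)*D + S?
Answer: 0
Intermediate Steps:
a = 0 (a = 0*(-6 - 5) = 0*(-11) = 0)
s(S, D) = S + 153*D*S (s(S, D) = 153*D*S + S = S + 153*D*S)
-s(a, Z(-16)) = -0*(1 + 153*(-16)) = -0*(1 - 2448) = -0*(-2447) = -1*0 = 0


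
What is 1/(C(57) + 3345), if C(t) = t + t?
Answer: 1/3459 ≈ 0.00028910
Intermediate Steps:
C(t) = 2*t
1/(C(57) + 3345) = 1/(2*57 + 3345) = 1/(114 + 3345) = 1/3459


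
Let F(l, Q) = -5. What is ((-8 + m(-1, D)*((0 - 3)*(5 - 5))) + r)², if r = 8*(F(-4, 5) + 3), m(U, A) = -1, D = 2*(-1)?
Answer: 576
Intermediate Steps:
D = -2
r = -16 (r = 8*(-5 + 3) = 8*(-2) = -16)
((-8 + m(-1, D)*((0 - 3)*(5 - 5))) + r)² = ((-8 - (0 - 3)*(5 - 5)) - 16)² = ((-8 - (-3)*0) - 16)² = ((-8 - 1*0) - 16)² = ((-8 + 0) - 16)² = (-8 - 16)² = (-24)² = 576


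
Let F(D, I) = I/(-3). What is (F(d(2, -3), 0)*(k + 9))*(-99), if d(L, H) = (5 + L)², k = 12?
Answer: 0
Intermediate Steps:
F(D, I) = -I/3 (F(D, I) = I*(-⅓) = -I/3)
(F(d(2, -3), 0)*(k + 9))*(-99) = ((-⅓*0)*(12 + 9))*(-99) = (0*21)*(-99) = 0*(-99) = 0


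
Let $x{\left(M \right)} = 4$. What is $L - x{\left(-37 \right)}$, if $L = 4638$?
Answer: $4634$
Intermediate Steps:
$L - x{\left(-37 \right)} = 4638 - 4 = 4634$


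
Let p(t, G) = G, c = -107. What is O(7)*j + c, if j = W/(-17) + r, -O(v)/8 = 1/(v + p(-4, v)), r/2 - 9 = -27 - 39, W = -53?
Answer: -5193/119 ≈ -43.639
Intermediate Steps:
r = -114 (r = 18 + 2*(-27 - 39) = 18 + 2*(-66) = 18 - 132 = -114)
O(v) = -4/v (O(v) = -8/(v + v) = -8*1/(2*v) = -4/v)
j = -1885/17 (j = -53/(-17) - 114 = -53*(-1/17) - 114 = 53/17 - 114 = -1885/17 ≈ -110.88)
O(7)*j + c = -4/7*(-1885/17) - 107 = 7540/119 - 107 = -5193/119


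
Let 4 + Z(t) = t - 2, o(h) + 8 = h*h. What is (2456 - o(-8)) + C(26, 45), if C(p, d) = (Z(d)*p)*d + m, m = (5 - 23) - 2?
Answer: 48010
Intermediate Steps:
o(h) = -8 + h**2 (o(h) = -8 + h*h = -8 + h**2)
m = -20 (m = -18 - 2 = -20)
Z(t) = -6 + t (Z(t) = -4 + (t - 2) = -4 + (-2 + t) = -6 + t)
C(p, d) = -20 + d*p*(-6 + d) (C(p, d) = ((-6 + d)*p)*d - 20 = (p*(-6 + d))*d - 20 = d*p*(-6 + d) - 20 = -20 + d*p*(-6 + d))
(2456 - o(-8)) + C(26, 45) = (2456 - (-8 + (-8)**2)) + (-20 + 45*26*(-6 + 45)) = (2456 - (-8 + 64)) + (-20 + 45*26*39) = (2456 - 1*56) + (-20 + 45630) = (2456 - 56) + 45610 = 2400 + 45610 = 48010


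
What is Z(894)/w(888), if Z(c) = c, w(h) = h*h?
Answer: 149/131424 ≈ 0.0011337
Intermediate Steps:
w(h) = h²
Z(894)/w(888) = 894/(888²) = 894/788544 = 894*(1/788544) = 149/131424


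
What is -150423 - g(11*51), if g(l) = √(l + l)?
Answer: -150423 - √1122 ≈ -1.5046e+5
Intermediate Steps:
g(l) = √2*√l (g(l) = √(2*l) = √2*√l)
-150423 - g(11*51) = -150423 - √2*√(11*51) = -150423 - √2*√561 = -150423 - √1122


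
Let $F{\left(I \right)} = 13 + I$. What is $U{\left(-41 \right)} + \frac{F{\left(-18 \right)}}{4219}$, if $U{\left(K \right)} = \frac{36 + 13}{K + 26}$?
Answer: $- \frac{206806}{63285} \approx -3.2679$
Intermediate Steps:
$U{\left(K \right)} = \frac{49}{26 + K}$
$U{\left(-41 \right)} + \frac{F{\left(-18 \right)}}{4219} = \frac{49}{26 - 41} + \frac{13 - 18}{4219} = \frac{49}{-15} - \frac{5}{4219} = 49 \left(- \frac{1}{15}\right) - \frac{5}{4219} = - \frac{49}{15} - \frac{5}{4219} = - \frac{206806}{63285}$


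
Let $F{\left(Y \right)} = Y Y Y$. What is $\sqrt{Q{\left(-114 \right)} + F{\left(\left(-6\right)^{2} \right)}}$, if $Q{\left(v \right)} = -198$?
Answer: $3 \sqrt{5162} \approx 215.54$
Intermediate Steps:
$F{\left(Y \right)} = Y^{3}$ ($F{\left(Y \right)} = Y^{2} Y = Y^{3}$)
$\sqrt{Q{\left(-114 \right)} + F{\left(\left(-6\right)^{2} \right)}} = \sqrt{-198 + \left(\left(-6\right)^{2}\right)^{3}} = \sqrt{-198 + 36^{3}} = \sqrt{-198 + 46656} = \sqrt{46458} = 3 \sqrt{5162}$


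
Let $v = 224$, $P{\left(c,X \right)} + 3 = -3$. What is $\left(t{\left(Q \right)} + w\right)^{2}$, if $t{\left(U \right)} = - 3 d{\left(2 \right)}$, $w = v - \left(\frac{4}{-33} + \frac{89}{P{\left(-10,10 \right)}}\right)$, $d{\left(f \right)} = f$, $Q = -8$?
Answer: $\frac{26265625}{484} \approx 54268.0$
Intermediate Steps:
$P{\left(c,X \right)} = -6$ ($P{\left(c,X \right)} = -3 - 3 = -6$)
$w = \frac{5257}{22}$ ($w = 224 - \left(\frac{4}{-33} + \frac{89}{-6}\right) = 224 - \left(4 \left(- \frac{1}{33}\right) + 89 \left(- \frac{1}{6}\right)\right) = 224 - \left(- \frac{4}{33} - \frac{89}{6}\right) = 224 - - \frac{329}{22} = 224 + \frac{329}{22} = \frac{5257}{22} \approx 238.95$)
$t{\left(U \right)} = -6$ ($t{\left(U \right)} = \left(-3\right) 2 = -6$)
$\left(t{\left(Q \right)} + w\right)^{2} = \left(-6 + \frac{5257}{22}\right)^{2} = \left(\frac{5125}{22}\right)^{2} = \frac{26265625}{484}$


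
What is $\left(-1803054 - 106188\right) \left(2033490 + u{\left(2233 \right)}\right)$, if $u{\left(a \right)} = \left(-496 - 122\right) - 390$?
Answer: $-3880499998644$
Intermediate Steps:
$u{\left(a \right)} = -1008$ ($u{\left(a \right)} = -618 - 390 = -1008$)
$\left(-1803054 - 106188\right) \left(2033490 + u{\left(2233 \right)}\right) = \left(-1803054 - 106188\right) \left(2033490 - 1008\right) = \left(-1909242\right) 2032482 = -3880499998644$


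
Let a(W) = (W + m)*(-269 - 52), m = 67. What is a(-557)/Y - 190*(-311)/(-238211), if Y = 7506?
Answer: 6170779775/298001961 ≈ 20.707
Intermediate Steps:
a(W) = -21507 - 321*W (a(W) = (W + 67)*(-269 - 52) = (67 + W)*(-321) = -21507 - 321*W)
a(-557)/Y - 190*(-311)/(-238211) = (-21507 - 321*(-557))/7506 - 190*(-311)/(-238211) = (-21507 + 178797)*(1/7506) + 59090*(-1/238211) = 157290*(1/7506) - 59090/238211 = 26215/1251 - 59090/238211 = 6170779775/298001961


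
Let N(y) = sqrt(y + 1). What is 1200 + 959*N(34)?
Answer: 1200 + 959*sqrt(35) ≈ 6873.5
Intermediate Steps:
N(y) = sqrt(1 + y)
1200 + 959*N(34) = 1200 + 959*sqrt(1 + 34) = 1200 + 959*sqrt(35)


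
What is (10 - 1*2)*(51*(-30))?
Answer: -12240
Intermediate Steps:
(10 - 1*2)*(51*(-30)) = (10 - 2)*(-1530) = 8*(-1530) = -12240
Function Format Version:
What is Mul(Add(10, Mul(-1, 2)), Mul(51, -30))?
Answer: -12240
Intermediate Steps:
Mul(Add(10, Mul(-1, 2)), Mul(51, -30)) = Mul(Add(10, -2), -1530) = Mul(8, -1530) = -12240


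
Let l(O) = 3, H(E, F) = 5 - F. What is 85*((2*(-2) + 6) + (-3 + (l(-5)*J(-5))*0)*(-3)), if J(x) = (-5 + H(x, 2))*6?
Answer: 935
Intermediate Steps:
J(x) = -12 (J(x) = (-5 + (5 - 1*2))*6 = (-5 + (5 - 2))*6 = (-5 + 3)*6 = -2*6 = -12)
85*((2*(-2) + 6) + (-3 + (l(-5)*J(-5))*0)*(-3)) = 85*((2*(-2) + 6) + (-3 + (3*(-12))*0)*(-3)) = 85*((-4 + 6) + (-3 - 36*0)*(-3)) = 85*(2 + (-3 + 0)*(-3)) = 85*(2 - 3*(-3)) = 85*(2 + 9) = 85*11 = 935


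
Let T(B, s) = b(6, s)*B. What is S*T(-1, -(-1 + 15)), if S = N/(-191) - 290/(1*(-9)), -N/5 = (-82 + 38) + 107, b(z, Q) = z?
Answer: -116450/573 ≈ -203.23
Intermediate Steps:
T(B, s) = 6*B
N = -315 (N = -5*((-82 + 38) + 107) = -5*(-44 + 107) = -5*63 = -315)
S = 58225/1719 (S = -315/(-191) - 290/(1*(-9)) = -315*(-1/191) - 290/(-9) = 315/191 - 290*(-⅑) = 315/191 + 290/9 = 58225/1719 ≈ 33.871)
S*T(-1, -(-1 + 15)) = 58225*(6*(-1))/1719 = (58225/1719)*(-6) = -116450/573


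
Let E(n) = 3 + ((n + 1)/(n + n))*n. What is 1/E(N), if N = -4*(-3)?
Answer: 2/19 ≈ 0.10526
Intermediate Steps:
N = 12
E(n) = 7/2 + n/2 (E(n) = 3 + ((1 + n)/((2*n)))*n = 3 + ((1 + n)*(1/(2*n)))*n = 3 + ((1 + n)/(2*n))*n = 3 + (½ + n/2) = 7/2 + n/2)
1/E(N) = 1/(7/2 + (½)*12) = 1/(7/2 + 6) = 1/(19/2) = 2/19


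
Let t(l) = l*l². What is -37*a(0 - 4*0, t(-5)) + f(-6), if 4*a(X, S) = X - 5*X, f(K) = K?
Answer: -6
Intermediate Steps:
t(l) = l³
a(X, S) = -X (a(X, S) = (X - 5*X)/4 = (-4*X)/4 = -X)
-37*a(0 - 4*0, t(-5)) + f(-6) = -(-37)*(0 - 4*0) - 6 = -(-37)*(0 + 0) - 6 = -(-37)*0 - 6 = -37*0 - 6 = 0 - 6 = -6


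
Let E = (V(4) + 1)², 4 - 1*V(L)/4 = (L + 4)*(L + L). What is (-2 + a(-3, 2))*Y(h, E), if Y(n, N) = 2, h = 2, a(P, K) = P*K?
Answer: -16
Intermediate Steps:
V(L) = 16 - 8*L*(4 + L) (V(L) = 16 - 4*(L + 4)*(L + L) = 16 - 4*(4 + L)*2*L = 16 - 8*L*(4 + L))
a(P, K) = K*P
E = 57121 (E = ((16 - 32*4 - 8*4²) + 1)² = ((16 - 128 - 8*16) + 1)² = ((16 - 128 - 128) + 1)² = (-240 + 1)² = (-239)² = 57121)
(-2 + a(-3, 2))*Y(h, E) = (-2 + 2*(-3))*2 = (-2 - 6)*2 = -8*2 = -16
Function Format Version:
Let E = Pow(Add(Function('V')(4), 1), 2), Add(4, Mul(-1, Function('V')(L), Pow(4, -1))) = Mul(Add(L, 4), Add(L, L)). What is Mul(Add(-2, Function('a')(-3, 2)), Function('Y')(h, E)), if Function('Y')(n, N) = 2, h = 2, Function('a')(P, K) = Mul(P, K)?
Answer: -16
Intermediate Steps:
Function('V')(L) = Add(16, Mul(-8, L, Add(4, L))) (Function('V')(L) = Add(16, Mul(-4, Mul(Add(L, 4), Add(L, L)))) = Add(16, Mul(-4, Mul(Add(4, L), Mul(2, L)))) = Add(16, Mul(-4, Mul(2, L, Add(4, L)))) = Add(16, Mul(-8, L, Add(4, L))))
Function('a')(P, K) = Mul(K, P)
E = 57121 (E = Pow(Add(Add(16, Mul(-32, 4), Mul(-8, Pow(4, 2))), 1), 2) = Pow(Add(Add(16, -128, Mul(-8, 16)), 1), 2) = Pow(Add(Add(16, -128, -128), 1), 2) = Pow(Add(-240, 1), 2) = Pow(-239, 2) = 57121)
Mul(Add(-2, Function('a')(-3, 2)), Function('Y')(h, E)) = Mul(Add(-2, Mul(2, -3)), 2) = Mul(Add(-2, -6), 2) = Mul(-8, 2) = -16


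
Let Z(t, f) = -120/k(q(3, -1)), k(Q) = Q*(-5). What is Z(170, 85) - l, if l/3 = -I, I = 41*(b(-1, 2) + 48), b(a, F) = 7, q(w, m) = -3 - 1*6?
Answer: 20287/3 ≈ 6762.3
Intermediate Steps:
q(w, m) = -9 (q(w, m) = -3 - 6 = -9)
I = 2255 (I = 41*(7 + 48) = 41*55 = 2255)
k(Q) = -5*Q
Z(t, f) = -8/3 (Z(t, f) = -120/((-5*(-9))) = -120/45 = -120*1/45 = -8/3)
l = -6765 (l = 3*(-1*2255) = 3*(-2255) = -6765)
Z(170, 85) - l = -8/3 - 1*(-6765) = -8/3 + 6765 = 20287/3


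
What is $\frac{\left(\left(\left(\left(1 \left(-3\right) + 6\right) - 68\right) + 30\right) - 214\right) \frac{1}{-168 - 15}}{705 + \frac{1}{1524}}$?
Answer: $\frac{126492}{65539681} \approx 0.00193$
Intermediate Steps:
$\frac{\left(\left(\left(\left(1 \left(-3\right) + 6\right) - 68\right) + 30\right) - 214\right) \frac{1}{-168 - 15}}{705 + \frac{1}{1524}} = \frac{\left(\left(\left(\left(-3 + 6\right) - 68\right) + 30\right) - 214\right) \frac{1}{-168 - 15}}{705 + \frac{1}{1524}} = \frac{\left(\left(\left(3 - 68\right) + 30\right) - 214\right) \frac{1}{-183}}{\frac{1074421}{1524}} = \left(\left(-65 + 30\right) - 214\right) \left(- \frac{1}{183}\right) \frac{1524}{1074421} = \left(-35 - 214\right) \left(- \frac{1}{183}\right) \frac{1524}{1074421} = \left(-249\right) \left(- \frac{1}{183}\right) \frac{1524}{1074421} = \frac{83}{61} \cdot \frac{1524}{1074421} = \frac{126492}{65539681}$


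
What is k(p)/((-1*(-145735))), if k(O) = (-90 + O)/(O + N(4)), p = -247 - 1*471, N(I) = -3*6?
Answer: 101/13407620 ≈ 7.5330e-6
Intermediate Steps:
N(I) = -18
p = -718 (p = -247 - 471 = -718)
k(O) = (-90 + O)/(-18 + O) (k(O) = (-90 + O)/(O - 18) = (-90 + O)/(-18 + O))
k(p)/((-1*(-145735))) = ((-90 - 718)/(-18 - 718))/((-1*(-145735))) = (-808/(-736))/145735 = -1/736*(-808)*(1/145735) = (101/92)*(1/145735) = 101/13407620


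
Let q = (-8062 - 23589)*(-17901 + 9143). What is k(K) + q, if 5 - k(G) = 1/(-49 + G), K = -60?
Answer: 30214741468/109 ≈ 2.7720e+8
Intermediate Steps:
q = 277199458 (q = -31651*(-8758) = 277199458)
k(G) = 5 - 1/(-49 + G)
k(K) + q = (-246 + 5*(-60))/(-49 - 60) + 277199458 = (-246 - 300)/(-109) + 277199458 = -1/109*(-546) + 277199458 = 546/109 + 277199458 = 30214741468/109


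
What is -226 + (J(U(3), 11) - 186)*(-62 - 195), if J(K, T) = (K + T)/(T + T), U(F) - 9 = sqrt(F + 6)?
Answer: 1040761/22 ≈ 47307.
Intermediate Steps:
U(F) = 9 + sqrt(6 + F) (U(F) = 9 + sqrt(F + 6) = 9 + sqrt(6 + F))
J(K, T) = (K + T)/(2*T) (J(K, T) = (K + T)/((2*T)) = (K + T)*(1/(2*T)) = (K + T)/(2*T))
-226 + (J(U(3), 11) - 186)*(-62 - 195) = -226 + ((1/2)*((9 + sqrt(6 + 3)) + 11)/11 - 186)*(-62 - 195) = -226 + ((1/2)*(1/11)*((9 + sqrt(9)) + 11) - 186)*(-257) = -226 + ((1/2)*(1/11)*((9 + 3) + 11) - 186)*(-257) = -226 + ((1/2)*(1/11)*(12 + 11) - 186)*(-257) = -226 + ((1/2)*(1/11)*23 - 186)*(-257) = -226 + (23/22 - 186)*(-257) = -226 - 4069/22*(-257) = -226 + 1045733/22 = 1040761/22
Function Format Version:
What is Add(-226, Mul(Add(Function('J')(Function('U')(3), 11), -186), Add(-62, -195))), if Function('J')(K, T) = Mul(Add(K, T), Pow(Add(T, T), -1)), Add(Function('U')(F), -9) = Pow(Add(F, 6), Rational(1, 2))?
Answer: Rational(1040761, 22) ≈ 47307.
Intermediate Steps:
Function('U')(F) = Add(9, Pow(Add(6, F), Rational(1, 2))) (Function('U')(F) = Add(9, Pow(Add(F, 6), Rational(1, 2))) = Add(9, Pow(Add(6, F), Rational(1, 2))))
Function('J')(K, T) = Mul(Rational(1, 2), Pow(T, -1), Add(K, T)) (Function('J')(K, T) = Mul(Add(K, T), Pow(Mul(2, T), -1)) = Mul(Add(K, T), Mul(Rational(1, 2), Pow(T, -1))) = Mul(Rational(1, 2), Pow(T, -1), Add(K, T)))
Add(-226, Mul(Add(Function('J')(Function('U')(3), 11), -186), Add(-62, -195))) = Add(-226, Mul(Add(Mul(Rational(1, 2), Pow(11, -1), Add(Add(9, Pow(Add(6, 3), Rational(1, 2))), 11)), -186), Add(-62, -195))) = Add(-226, Mul(Add(Mul(Rational(1, 2), Rational(1, 11), Add(Add(9, Pow(9, Rational(1, 2))), 11)), -186), -257)) = Add(-226, Mul(Add(Mul(Rational(1, 2), Rational(1, 11), Add(Add(9, 3), 11)), -186), -257)) = Add(-226, Mul(Add(Mul(Rational(1, 2), Rational(1, 11), Add(12, 11)), -186), -257)) = Add(-226, Mul(Add(Mul(Rational(1, 2), Rational(1, 11), 23), -186), -257)) = Add(-226, Mul(Add(Rational(23, 22), -186), -257)) = Add(-226, Mul(Rational(-4069, 22), -257)) = Add(-226, Rational(1045733, 22)) = Rational(1040761, 22)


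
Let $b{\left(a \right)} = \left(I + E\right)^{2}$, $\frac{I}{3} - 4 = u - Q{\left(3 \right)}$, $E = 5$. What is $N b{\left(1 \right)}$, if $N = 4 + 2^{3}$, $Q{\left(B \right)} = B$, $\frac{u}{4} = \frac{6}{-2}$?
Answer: $9408$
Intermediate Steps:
$u = -12$ ($u = 4 \frac{6}{-2} = 4 \cdot 6 \left(- \frac{1}{2}\right) = 4 \left(-3\right) = -12$)
$I = -33$ ($I = 12 + 3 \left(-12 - 3\right) = 12 + 3 \left(-15\right) = 12 - 45 = -33$)
$b{\left(a \right)} = 784$ ($b{\left(a \right)} = \left(-33 + 5\right)^{2} = \left(-28\right)^{2} = 784$)
$N = 12$ ($N = 4 + 8 = 12$)
$N b{\left(1 \right)} = 12 \cdot 784 = 9408$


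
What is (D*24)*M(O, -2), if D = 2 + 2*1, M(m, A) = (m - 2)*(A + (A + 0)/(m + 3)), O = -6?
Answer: 1024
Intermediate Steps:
M(m, A) = (-2 + m)*(A + A/(3 + m))
D = 4 (D = 2 + 2 = 4)
(D*24)*M(O, -2) = (4*24)*(-2*(-8 + (-6)² + 2*(-6))/(3 - 6)) = 96*(-2*(-8 + 36 - 12)/(-3)) = 96*(-2*(-⅓)*16) = 96*(32/3) = 1024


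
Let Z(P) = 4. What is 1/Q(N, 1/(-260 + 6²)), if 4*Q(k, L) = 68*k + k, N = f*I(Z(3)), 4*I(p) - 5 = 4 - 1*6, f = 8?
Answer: 2/207 ≈ 0.0096618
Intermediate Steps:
I(p) = ¾ (I(p) = 5/4 + (4 - 1*6)/4 = 5/4 + (4 - 6)/4 = 5/4 + (¼)*(-2) = 5/4 - ½ = ¾)
N = 6 (N = 8*(¾) = 6)
Q(k, L) = 69*k/4 (Q(k, L) = (68*k + k)/4 = (69*k)/4 = 69*k/4)
1/Q(N, 1/(-260 + 6²)) = 1/((69/4)*6) = 1/(207/2) = 2/207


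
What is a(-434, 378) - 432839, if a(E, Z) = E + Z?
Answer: -432895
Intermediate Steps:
a(-434, 378) - 432839 = (-434 + 378) - 432839 = -56 - 432839 = -432895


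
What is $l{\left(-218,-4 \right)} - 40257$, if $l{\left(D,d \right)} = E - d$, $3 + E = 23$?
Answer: $-40233$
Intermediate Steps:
$E = 20$ ($E = -3 + 23 = 20$)
$l{\left(D,d \right)} = 20 - d$
$l{\left(-218,-4 \right)} - 40257 = \left(20 - -4\right) - 40257 = \left(20 + 4\right) - 40257 = 24 - 40257 = -40233$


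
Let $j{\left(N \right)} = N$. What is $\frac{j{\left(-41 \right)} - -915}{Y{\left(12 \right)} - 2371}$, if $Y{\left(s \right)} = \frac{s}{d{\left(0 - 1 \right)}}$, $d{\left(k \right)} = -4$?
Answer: $- \frac{437}{1187} \approx -0.36816$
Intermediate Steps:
$Y{\left(s \right)} = - \frac{s}{4}$ ($Y{\left(s \right)} = \frac{s}{-4} = - \frac{s}{4}$)
$\frac{j{\left(-41 \right)} - -915}{Y{\left(12 \right)} - 2371} = \frac{-41 - -915}{\left(- \frac{1}{4}\right) 12 - 2371} = \frac{-41 + 915}{-3 - 2371} = \frac{874}{-2374} = 874 \left(- \frac{1}{2374}\right) = - \frac{437}{1187}$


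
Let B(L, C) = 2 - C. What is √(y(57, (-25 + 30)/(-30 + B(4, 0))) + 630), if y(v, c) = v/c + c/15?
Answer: √13705755/210 ≈ 17.629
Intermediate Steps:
y(v, c) = c/15 + v/c (y(v, c) = v/c + c*(1/15) = v/c + c/15 = c/15 + v/c)
√(y(57, (-25 + 30)/(-30 + B(4, 0))) + 630) = √((((-25 + 30)/(-30 + (2 - 1*0)))/15 + 57/(((-25 + 30)/(-30 + (2 - 1*0))))) + 630) = √(((5/(-30 + (2 + 0)))/15 + 57/((5/(-30 + (2 + 0))))) + 630) = √(((5/(-30 + 2))/15 + 57/((5/(-30 + 2)))) + 630) = √(((5/(-28))/15 + 57/((5/(-28)))) + 630) = √(((5*(-1/28))/15 + 57/((5*(-1/28)))) + 630) = √(((1/15)*(-5/28) + 57/(-5/28)) + 630) = √((-1/84 + 57*(-28/5)) + 630) = √((-1/84 - 1596/5) + 630) = √(-134069/420 + 630) = √(130531/420) = √13705755/210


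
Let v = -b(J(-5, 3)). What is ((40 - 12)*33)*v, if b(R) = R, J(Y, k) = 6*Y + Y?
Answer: 32340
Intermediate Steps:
J(Y, k) = 7*Y
v = 35 (v = -7*(-5) = -1*(-35) = 35)
((40 - 12)*33)*v = ((40 - 12)*33)*35 = (28*33)*35 = 924*35 = 32340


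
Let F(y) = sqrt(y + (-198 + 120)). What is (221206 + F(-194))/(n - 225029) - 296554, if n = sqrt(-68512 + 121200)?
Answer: -15016950682029736/50637998153 - 884824*sqrt(3293)/50637998153 - 900116*I*sqrt(17)/50637998153 - 16*I*sqrt(55981)/50637998153 ≈ -2.9656e+5 - 7.3365e-5*I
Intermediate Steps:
n = 4*sqrt(3293) (n = sqrt(52688) = 4*sqrt(3293) ≈ 229.54)
F(y) = sqrt(-78 + y) (F(y) = sqrt(y - 78) = sqrt(-78 + y))
(221206 + F(-194))/(n - 225029) - 296554 = (221206 + sqrt(-78 - 194))/(4*sqrt(3293) - 225029) - 296554 = (221206 + sqrt(-272))/(-225029 + 4*sqrt(3293)) - 296554 = (221206 + 4*I*sqrt(17))/(-225029 + 4*sqrt(3293)) - 296554 = -296554 + (221206 + 4*I*sqrt(17))/(-225029 + 4*sqrt(3293))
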